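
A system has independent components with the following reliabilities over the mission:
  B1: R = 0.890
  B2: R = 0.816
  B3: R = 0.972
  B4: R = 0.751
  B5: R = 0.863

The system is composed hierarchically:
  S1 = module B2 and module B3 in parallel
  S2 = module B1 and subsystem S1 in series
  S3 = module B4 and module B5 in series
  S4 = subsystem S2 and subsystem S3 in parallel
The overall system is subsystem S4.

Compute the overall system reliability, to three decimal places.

0.960

Parallel (B2 and B3): 1 − (1 − 0.81600)(1 − 0.97200) = 0.99485
Series (B1 and [0.99485]): 0.89000 × 0.99485 = 0.88542
Series (B4 and B5): 0.75100 × 0.86300 = 0.64811
Parallel ([0.88542] and [0.64811]): 1 − (1 − 0.88542)(1 − 0.64811) = 0.960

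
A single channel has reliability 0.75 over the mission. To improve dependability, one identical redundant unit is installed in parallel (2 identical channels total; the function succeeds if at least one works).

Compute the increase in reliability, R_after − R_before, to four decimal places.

R_before = 0.75
R_after = 1 − (1 − 0.75)^2 = 0.9375
ΔR = 0.9375 − 0.75 = 0.1875

0.1875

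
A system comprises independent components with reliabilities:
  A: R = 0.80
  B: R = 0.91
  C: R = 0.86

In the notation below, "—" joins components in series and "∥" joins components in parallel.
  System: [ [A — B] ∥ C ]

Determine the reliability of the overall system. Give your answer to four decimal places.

Series (A and B): 0.800000 × 0.910000 = 0.728000
Parallel ([0.728000] and C): 1 − (1 − 0.728000)(1 − 0.860000) = 0.9619

0.9619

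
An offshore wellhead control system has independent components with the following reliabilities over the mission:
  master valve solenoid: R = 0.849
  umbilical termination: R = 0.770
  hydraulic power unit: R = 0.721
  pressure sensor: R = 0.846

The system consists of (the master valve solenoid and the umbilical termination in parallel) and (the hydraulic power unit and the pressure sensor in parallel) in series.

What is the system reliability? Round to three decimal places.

0.924

Parallel (master valve solenoid and umbilical termination): 1 − (1 − 0.84900)(1 − 0.77000) = 0.96527
Parallel (hydraulic power unit and pressure sensor): 1 − (1 − 0.72100)(1 − 0.84600) = 0.95703
Series ([0.96527] and [0.95703]): 0.96527 × 0.95703 = 0.924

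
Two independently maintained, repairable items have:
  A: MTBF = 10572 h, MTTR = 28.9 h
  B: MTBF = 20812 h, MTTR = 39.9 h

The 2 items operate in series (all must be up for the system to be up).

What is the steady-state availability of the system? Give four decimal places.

A(A) = MTBF/(MTBF+MTTR) = 10572/(10572+28.9) = 0.997274
A(B) = MTBF/(MTBF+MTTR) = 20812/(20812+39.9) = 0.998087
Series availability: 0.997274 × 0.998087 = 0.9954

0.9954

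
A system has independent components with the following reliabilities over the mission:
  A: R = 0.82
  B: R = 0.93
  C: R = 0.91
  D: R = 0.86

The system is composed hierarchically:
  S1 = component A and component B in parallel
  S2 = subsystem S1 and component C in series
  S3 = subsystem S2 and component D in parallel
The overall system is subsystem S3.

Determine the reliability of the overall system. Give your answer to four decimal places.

0.9858

Parallel (A and B): 1 − (1 − 0.820000)(1 − 0.930000) = 0.987400
Series ([0.987400] and C): 0.987400 × 0.910000 = 0.898534
Parallel ([0.898534] and D): 1 − (1 − 0.898534)(1 − 0.860000) = 0.9858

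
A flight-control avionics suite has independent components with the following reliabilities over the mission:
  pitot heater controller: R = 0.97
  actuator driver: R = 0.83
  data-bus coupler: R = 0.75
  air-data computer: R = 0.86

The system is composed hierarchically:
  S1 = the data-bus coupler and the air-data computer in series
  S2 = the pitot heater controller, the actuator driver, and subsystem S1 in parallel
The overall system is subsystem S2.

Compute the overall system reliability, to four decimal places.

Series (data-bus coupler and air-data computer): 0.750000 × 0.860000 = 0.645000
Parallel (pitot heater controller, actuator driver, and [0.645000]): 1 − (1 − 0.970000)(1 − 0.830000)(1 − 0.645000) = 0.9982

0.9982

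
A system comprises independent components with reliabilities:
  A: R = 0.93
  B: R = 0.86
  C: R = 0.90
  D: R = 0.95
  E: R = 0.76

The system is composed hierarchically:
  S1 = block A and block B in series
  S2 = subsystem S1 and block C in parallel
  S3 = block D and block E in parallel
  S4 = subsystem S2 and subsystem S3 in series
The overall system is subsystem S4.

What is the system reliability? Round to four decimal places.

Series (A and B): 0.930000 × 0.860000 = 0.799800
Parallel ([0.799800] and C): 1 − (1 − 0.799800)(1 − 0.900000) = 0.979980
Parallel (D and E): 1 − (1 − 0.950000)(1 − 0.760000) = 0.988000
Series ([0.979980] and [0.988000]): 0.979980 × 0.988000 = 0.9682

0.9682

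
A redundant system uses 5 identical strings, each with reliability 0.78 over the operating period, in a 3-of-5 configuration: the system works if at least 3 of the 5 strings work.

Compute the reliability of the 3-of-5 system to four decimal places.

0.9256

R = Σ_{i=3}^{5} C(5,i) p^i (1−p)^{5−i} with p = 0.78
C(5,3)·0.78^3·0.22^2 = 0.229683
C(5,4)·0.78^4·0.22^1 = 0.407166
C(5,5)·0.78^5·0.22^0 = 0.288717
Sum = 0.9256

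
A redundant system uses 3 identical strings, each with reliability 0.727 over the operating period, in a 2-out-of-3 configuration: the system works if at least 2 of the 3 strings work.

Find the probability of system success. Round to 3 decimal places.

0.817

R = Σ_{i=2}^{3} C(3,i) p^i (1−p)^{3−i} with p = 0.727
C(3,2)·0.727^2·0.273^1 = 0.43287
C(3,3)·0.727^3·0.273^0 = 0.38424
Sum = 0.817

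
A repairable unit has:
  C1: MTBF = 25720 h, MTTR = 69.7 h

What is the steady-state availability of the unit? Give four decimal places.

0.9973

A(C1) = MTBF/(MTBF+MTTR) = 25720/(25720+69.7) = 0.9973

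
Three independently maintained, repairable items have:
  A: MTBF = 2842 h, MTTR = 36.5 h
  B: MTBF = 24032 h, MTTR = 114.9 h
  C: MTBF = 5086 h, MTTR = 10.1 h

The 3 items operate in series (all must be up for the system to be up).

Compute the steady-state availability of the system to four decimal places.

A(A) = MTBF/(MTBF+MTTR) = 2842/(2842+36.5) = 0.987320
A(B) = MTBF/(MTBF+MTTR) = 24032/(24032+114.9) = 0.995242
A(C) = MTBF/(MTBF+MTTR) = 5086/(5086+10.1) = 0.998018
Series availability: 0.987320 × 0.995242 × 0.998018 = 0.9807

0.9807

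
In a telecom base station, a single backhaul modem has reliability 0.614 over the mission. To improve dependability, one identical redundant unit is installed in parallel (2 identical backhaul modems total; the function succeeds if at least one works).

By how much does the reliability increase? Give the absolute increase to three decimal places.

R_before = 0.614
R_after = 1 − (1 − 0.614)^2 = 0.851
ΔR = 0.851 − 0.614 = 0.237

0.237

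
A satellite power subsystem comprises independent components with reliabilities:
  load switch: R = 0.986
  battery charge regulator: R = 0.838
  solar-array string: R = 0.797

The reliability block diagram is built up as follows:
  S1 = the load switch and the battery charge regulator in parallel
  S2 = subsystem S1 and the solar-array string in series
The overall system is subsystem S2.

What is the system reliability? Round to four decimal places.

0.7952

Parallel (load switch and battery charge regulator): 1 − (1 − 0.986000)(1 − 0.838000) = 0.997732
Series ([0.997732] and solar-array string): 0.997732 × 0.797000 = 0.7952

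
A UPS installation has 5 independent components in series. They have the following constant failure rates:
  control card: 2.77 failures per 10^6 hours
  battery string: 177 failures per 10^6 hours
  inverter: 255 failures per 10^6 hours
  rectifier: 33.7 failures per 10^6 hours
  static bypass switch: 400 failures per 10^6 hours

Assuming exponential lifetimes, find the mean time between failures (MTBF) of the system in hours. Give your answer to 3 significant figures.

1150

Series of exponential components: λ_sys = Σ λ_i
λ_sys = 0.00000277 + 0.000177 + 0.000255 + 0.0000337 + 0.000400 = 8.6847e-04 /h
MTBF = 1 / λ_sys = 1150 h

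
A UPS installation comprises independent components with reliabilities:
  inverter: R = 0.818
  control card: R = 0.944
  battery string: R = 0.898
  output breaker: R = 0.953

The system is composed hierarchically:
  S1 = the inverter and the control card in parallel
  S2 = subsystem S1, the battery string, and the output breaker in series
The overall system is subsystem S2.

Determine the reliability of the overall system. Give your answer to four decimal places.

0.8471

Parallel (inverter and control card): 1 − (1 − 0.818000)(1 − 0.944000) = 0.989808
Series ([0.989808], battery string, and output breaker): 0.989808 × 0.898000 × 0.953000 = 0.8471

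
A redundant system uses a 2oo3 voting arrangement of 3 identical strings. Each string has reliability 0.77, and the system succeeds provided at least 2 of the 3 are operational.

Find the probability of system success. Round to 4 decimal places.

R = Σ_{i=2}^{3} C(3,i) p^i (1−p)^{3−i} with p = 0.77
C(3,2)·0.77^2·0.23^1 = 0.409101
C(3,3)·0.77^3·0.23^0 = 0.456533
Sum = 0.8656

0.8656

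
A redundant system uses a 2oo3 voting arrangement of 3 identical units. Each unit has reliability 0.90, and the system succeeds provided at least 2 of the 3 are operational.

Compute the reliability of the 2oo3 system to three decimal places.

0.972

R = Σ_{i=2}^{3} C(3,i) p^i (1−p)^{3−i} with p = 0.90
C(3,2)·0.90^2·0.10^1 = 0.24300
C(3,3)·0.90^3·0.10^0 = 0.72900
Sum = 0.972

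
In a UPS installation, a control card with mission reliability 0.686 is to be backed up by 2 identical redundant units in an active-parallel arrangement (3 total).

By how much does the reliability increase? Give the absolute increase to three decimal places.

0.283

R_before = 0.686
R_after = 1 − (1 − 0.686)^3 = 0.969
ΔR = 0.969 − 0.686 = 0.283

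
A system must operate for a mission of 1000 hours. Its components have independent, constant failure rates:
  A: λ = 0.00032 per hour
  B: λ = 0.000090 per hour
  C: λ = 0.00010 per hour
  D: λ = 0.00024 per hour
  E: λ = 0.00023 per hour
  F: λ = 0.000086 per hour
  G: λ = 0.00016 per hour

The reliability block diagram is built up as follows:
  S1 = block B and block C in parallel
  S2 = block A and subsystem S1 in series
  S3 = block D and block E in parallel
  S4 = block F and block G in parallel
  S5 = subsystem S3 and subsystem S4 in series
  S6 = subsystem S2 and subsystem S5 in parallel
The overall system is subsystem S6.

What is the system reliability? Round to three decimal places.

0.984

R(A) = exp(−0.00032 × 1000) = 0.72615
R(B) = exp(−0.000090 × 1000) = 0.91393
R(C) = exp(−0.00010 × 1000) = 0.90484
R(D) = exp(−0.00024 × 1000) = 0.78663
R(E) = exp(−0.00023 × 1000) = 0.79453
R(F) = exp(−0.000086 × 1000) = 0.91759
R(G) = exp(−0.00016 × 1000) = 0.85214
Parallel (B and C): 1 − (1 − 0.91393)(1 − 0.90484) = 0.99181
Series (A and [0.99181]): 0.72615 × 0.99181 = 0.72020
Parallel (D and E): 1 − (1 − 0.78663)(1 − 0.79453) = 0.95616
Parallel (F and G): 1 − (1 − 0.91759)(1 − 0.85214) = 0.98781
Series ([0.95616] and [0.98781]): 0.95616 × 0.98781 = 0.94450
Parallel ([0.72020] and [0.94450]): 1 − (1 − 0.72020)(1 − 0.94450) = 0.984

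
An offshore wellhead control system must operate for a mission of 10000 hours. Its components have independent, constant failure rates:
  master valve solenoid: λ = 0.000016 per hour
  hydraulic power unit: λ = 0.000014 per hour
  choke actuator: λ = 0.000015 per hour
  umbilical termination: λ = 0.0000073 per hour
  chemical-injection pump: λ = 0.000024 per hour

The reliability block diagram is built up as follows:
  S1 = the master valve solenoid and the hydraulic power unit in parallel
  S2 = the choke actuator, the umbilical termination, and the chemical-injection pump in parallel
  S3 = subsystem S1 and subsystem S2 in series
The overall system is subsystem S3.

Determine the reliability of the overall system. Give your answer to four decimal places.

R(master valve solenoid) = exp(−0.000016 × 10000) = 0.852144
R(hydraulic power unit) = exp(−0.000014 × 10000) = 0.869358
R(choke actuator) = exp(−0.000015 × 10000) = 0.860708
R(umbilical termination) = exp(−0.0000073 × 10000) = 0.929601
R(chemical-injection pump) = exp(−0.000024 × 10000) = 0.786628
Parallel (master valve solenoid and hydraulic power unit): 1 − (1 − 0.852144)(1 − 0.869358) = 0.980684
Parallel (choke actuator, umbilical termination, and chemical-injection pump): 1 − (1 − 0.860708)(1 − 0.929601)(1 − 0.786628) = 0.997908
Series ([0.980684] and [0.997908]): 0.980684 × 0.997908 = 0.9786

0.9786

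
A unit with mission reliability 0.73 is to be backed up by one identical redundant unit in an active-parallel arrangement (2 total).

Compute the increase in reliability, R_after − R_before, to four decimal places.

R_before = 0.73
R_after = 1 − (1 − 0.73)^2 = 0.9271
ΔR = 0.9271 − 0.73 = 0.1971

0.1971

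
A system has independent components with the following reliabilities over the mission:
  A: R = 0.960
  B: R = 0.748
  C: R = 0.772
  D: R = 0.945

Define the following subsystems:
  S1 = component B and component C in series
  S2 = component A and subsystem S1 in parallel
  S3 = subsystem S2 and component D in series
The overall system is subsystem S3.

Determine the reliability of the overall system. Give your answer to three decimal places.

0.929

Series (B and C): 0.74800 × 0.77200 = 0.57746
Parallel (A and [0.57746]): 1 − (1 − 0.96000)(1 − 0.57746) = 0.98310
Series ([0.98310] and D): 0.98310 × 0.94500 = 0.929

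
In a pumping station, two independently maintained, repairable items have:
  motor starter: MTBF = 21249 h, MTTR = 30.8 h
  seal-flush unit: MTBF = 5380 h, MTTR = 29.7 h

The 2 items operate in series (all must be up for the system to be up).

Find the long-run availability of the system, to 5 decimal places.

A(motor starter) = MTBF/(MTBF+MTTR) = 21249/(21249+30.8) = 0.998553
A(seal-flush unit) = MTBF/(MTBF+MTTR) = 5380/(5380+29.7) = 0.994510
Series availability: 0.998553 × 0.994510 = 0.99307

0.99307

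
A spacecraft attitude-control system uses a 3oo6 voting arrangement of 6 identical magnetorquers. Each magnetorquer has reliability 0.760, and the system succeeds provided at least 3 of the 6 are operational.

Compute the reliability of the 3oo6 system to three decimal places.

R = Σ_{i=3}^{6} C(6,i) p^i (1−p)^{6−i} with p = 0.760
C(6,3)·0.760^3·0.240^3 = 0.12137
C(6,4)·0.760^4·0.240^2 = 0.28825
C(6,5)·0.760^5·0.240^1 = 0.36512
C(6,6)·0.760^6·0.240^0 = 0.19270
Sum = 0.967

0.967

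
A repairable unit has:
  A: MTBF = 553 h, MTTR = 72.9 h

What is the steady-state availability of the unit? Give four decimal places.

0.8835

A(A) = MTBF/(MTBF+MTTR) = 553/(553+72.9) = 0.8835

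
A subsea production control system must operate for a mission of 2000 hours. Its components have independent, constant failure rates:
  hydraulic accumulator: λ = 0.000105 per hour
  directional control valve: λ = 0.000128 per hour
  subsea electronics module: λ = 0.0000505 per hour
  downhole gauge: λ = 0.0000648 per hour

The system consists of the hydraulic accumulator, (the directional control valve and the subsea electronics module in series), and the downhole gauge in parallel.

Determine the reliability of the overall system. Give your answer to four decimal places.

R(hydraulic accumulator) = exp(−0.000105 × 2000) = 0.810584
R(directional control valve) = exp(−0.000128 × 2000) = 0.774142
R(subsea electronics module) = exp(−0.0000505 × 2000) = 0.903933
R(downhole gauge) = exp(−0.0000648 × 2000) = 0.878447
Series (directional control valve and subsea electronics module): 0.774142 × 0.903933 = 0.699773
Parallel (hydraulic accumulator, [0.699773], and downhole gauge): 1 − (1 − 0.810584)(1 − 0.699773)(1 − 0.878447) = 0.9931

0.9931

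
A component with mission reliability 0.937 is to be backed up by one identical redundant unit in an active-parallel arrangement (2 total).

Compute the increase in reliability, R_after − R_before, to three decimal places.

0.059

R_before = 0.937
R_after = 1 − (1 − 0.937)^2 = 0.996
ΔR = 0.996 − 0.937 = 0.059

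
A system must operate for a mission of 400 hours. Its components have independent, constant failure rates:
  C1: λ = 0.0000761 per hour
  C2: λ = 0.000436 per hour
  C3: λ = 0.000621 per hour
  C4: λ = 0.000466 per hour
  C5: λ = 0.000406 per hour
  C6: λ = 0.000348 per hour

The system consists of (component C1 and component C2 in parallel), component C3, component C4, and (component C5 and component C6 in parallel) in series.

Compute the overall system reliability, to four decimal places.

0.6317

R(C1) = exp(−0.0000761 × 400) = 0.970019
R(C2) = exp(−0.000436 × 400) = 0.839961
R(C3) = exp(−0.000621 × 400) = 0.780048
R(C4) = exp(−0.000466 × 400) = 0.829942
R(C5) = exp(−0.000406 × 400) = 0.850101
R(C6) = exp(−0.000348 × 400) = 0.870054
Parallel (C1 and C2): 1 − (1 − 0.970019)(1 − 0.839961) = 0.995202
Parallel (C5 and C6): 1 − (1 − 0.850101)(1 − 0.870054) = 0.980521
Series ([0.995202], C3, C4, and [0.980521]): 0.995202 × 0.780048 × 0.829942 × 0.980521 = 0.6317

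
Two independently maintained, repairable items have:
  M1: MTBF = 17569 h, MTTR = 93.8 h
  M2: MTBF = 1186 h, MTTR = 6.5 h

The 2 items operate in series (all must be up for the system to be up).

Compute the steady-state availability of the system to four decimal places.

0.9893

A(M1) = MTBF/(MTBF+MTTR) = 17569/(17569+93.8) = 0.994689
A(M2) = MTBF/(MTBF+MTTR) = 1186/(1186+6.5) = 0.994549
Series availability: 0.994689 × 0.994549 = 0.9893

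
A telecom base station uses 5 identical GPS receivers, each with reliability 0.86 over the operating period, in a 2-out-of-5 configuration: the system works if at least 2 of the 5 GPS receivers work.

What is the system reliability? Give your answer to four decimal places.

0.9983

R = Σ_{i=2}^{5} C(5,i) p^i (1−p)^{5−i} with p = 0.86
C(5,2)·0.86^2·0.14^3 = 0.020295
C(5,3)·0.86^3·0.14^2 = 0.124667
C(5,4)·0.86^4·0.14^1 = 0.382906
C(5,5)·0.86^5·0.14^0 = 0.470427
Sum = 0.9983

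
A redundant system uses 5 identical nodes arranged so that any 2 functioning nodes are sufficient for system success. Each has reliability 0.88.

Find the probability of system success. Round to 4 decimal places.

R = Σ_{i=2}^{5} C(5,i) p^i (1−p)^{5−i} with p = 0.88
C(5,2)·0.88^2·0.12^3 = 0.013382
C(5,3)·0.88^3·0.12^2 = 0.098132
C(5,4)·0.88^4·0.12^1 = 0.359817
C(5,5)·0.88^5·0.12^0 = 0.527732
Sum = 0.9991

0.9991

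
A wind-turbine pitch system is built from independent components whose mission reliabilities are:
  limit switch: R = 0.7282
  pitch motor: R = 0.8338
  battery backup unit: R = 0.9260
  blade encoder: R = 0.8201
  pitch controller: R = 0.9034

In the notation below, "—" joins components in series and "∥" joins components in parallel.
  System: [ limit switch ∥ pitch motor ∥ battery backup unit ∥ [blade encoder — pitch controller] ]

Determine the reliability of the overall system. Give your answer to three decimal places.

0.999

Series (blade encoder and pitch controller): 0.82010 × 0.90340 = 0.74088
Parallel (limit switch, pitch motor, battery backup unit, and [0.74088]): 1 − (1 − 0.72820)(1 − 0.83380)(1 − 0.92600)(1 − 0.74088) = 0.999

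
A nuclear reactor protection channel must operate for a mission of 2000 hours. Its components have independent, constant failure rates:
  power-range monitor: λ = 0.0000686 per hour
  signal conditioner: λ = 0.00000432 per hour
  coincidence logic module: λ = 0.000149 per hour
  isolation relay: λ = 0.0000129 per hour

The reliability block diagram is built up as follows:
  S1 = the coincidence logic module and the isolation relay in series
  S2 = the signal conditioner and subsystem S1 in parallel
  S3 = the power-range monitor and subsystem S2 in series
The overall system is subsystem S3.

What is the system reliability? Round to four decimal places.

0.8697

R(power-range monitor) = exp(−0.0000686 × 2000) = 0.871796
R(signal conditioner) = exp(−0.00000432 × 2000) = 0.991397
R(coincidence logic module) = exp(−0.000149 × 2000) = 0.742301
R(isolation relay) = exp(−0.0000129 × 2000) = 0.974530
Series (coincidence logic module and isolation relay): 0.742301 × 0.974530 = 0.723395
Parallel (signal conditioner and [0.723395]): 1 − (1 − 0.991397)(1 − 0.723395) = 0.997620
Series (power-range monitor and [0.997620]): 0.871796 × 0.997620 = 0.8697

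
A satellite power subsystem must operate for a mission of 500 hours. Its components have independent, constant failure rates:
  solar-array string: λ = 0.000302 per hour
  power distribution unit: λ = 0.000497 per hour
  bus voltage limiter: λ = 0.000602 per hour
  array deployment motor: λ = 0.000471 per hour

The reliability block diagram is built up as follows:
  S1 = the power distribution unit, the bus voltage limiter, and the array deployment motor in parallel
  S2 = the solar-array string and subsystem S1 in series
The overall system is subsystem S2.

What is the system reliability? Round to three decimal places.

0.850

R(solar-array string) = exp(−0.000302 × 500) = 0.85985
R(power distribution unit) = exp(−0.000497 × 500) = 0.77997
R(bus voltage limiter) = exp(−0.000602 × 500) = 0.74008
R(array deployment motor) = exp(−0.000471 × 500) = 0.79018
Parallel (power distribution unit, bus voltage limiter, and array deployment motor): 1 − (1 − 0.77997)(1 − 0.74008)(1 − 0.79018) = 0.98800
Series (solar-array string and [0.98800]): 0.85985 × 0.98800 = 0.850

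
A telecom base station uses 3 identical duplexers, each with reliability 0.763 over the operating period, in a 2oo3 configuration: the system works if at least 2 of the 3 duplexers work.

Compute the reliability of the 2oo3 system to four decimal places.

0.8581

R = Σ_{i=2}^{3} C(3,i) p^i (1−p)^{3−i} with p = 0.763
C(3,2)·0.763^2·0.237^1 = 0.413922
C(3,3)·0.763^3·0.237^0 = 0.444195
Sum = 0.8581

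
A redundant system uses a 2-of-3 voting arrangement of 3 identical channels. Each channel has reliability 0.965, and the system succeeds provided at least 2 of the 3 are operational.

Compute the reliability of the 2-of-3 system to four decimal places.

R = Σ_{i=2}^{3} C(3,i) p^i (1−p)^{3−i} with p = 0.965
C(3,2)·0.965^2·0.035^1 = 0.097779
C(3,3)·0.965^3·0.035^0 = 0.898632
Sum = 0.9964

0.9964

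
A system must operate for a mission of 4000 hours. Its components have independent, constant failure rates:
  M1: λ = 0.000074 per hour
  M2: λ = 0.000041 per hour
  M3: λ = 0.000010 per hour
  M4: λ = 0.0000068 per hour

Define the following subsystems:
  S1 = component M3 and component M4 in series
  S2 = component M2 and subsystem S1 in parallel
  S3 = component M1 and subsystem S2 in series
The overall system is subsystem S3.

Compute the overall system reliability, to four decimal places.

0.7365

R(M1) = exp(−0.000074 × 4000) = 0.743787
R(M2) = exp(−0.000041 × 4000) = 0.848742
R(M3) = exp(−0.000010 × 4000) = 0.960789
R(M4) = exp(−0.0000068 × 4000) = 0.973167
Series (M3 and M4): 0.960789 × 0.973167 = 0.935008
Parallel (M2 and [0.935008]): 1 − (1 − 0.848742)(1 − 0.935008) = 0.990169
Series (M1 and [0.990169]): 0.743787 × 0.990169 = 0.7365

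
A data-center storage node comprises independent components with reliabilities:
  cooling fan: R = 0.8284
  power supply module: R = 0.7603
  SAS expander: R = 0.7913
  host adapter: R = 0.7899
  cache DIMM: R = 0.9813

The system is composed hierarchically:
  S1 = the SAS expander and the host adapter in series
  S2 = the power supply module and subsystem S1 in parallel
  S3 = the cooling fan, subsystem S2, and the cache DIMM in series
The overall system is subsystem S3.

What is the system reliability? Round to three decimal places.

Series (SAS expander and host adapter): 0.79130 × 0.78990 = 0.62505
Parallel (power supply module and [0.62505]): 1 − (1 − 0.76030)(1 − 0.62505) = 0.91012
Series (cooling fan, [0.91012], and cache DIMM): 0.82840 × 0.91012 × 0.98130 = 0.740

0.740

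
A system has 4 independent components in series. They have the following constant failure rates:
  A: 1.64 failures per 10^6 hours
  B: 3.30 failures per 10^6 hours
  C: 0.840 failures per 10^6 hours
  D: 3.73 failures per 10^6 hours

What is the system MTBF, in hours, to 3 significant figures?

105000

Series of exponential components: λ_sys = Σ λ_i
λ_sys = 0.00000164 + 0.00000330 + 0.000000840 + 0.00000373 = 9.5100e-06 /h
MTBF = 1 / λ_sys = 105000 h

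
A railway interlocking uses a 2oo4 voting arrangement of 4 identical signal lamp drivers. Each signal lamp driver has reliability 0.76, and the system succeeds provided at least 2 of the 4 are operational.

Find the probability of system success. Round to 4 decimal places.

R = Σ_{i=2}^{4} C(4,i) p^i (1−p)^{4−i} with p = 0.76
C(4,2)·0.76^2·0.24^2 = 0.199619
C(4,3)·0.76^3·0.24^1 = 0.421417
C(4,4)·0.76^4·0.24^0 = 0.333622
Sum = 0.9547

0.9547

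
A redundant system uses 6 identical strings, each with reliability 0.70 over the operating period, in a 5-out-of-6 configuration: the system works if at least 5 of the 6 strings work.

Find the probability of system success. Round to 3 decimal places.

0.420

R = Σ_{i=5}^{6} C(6,i) p^i (1−p)^{6−i} with p = 0.70
C(6,5)·0.70^5·0.30^1 = 0.30253
C(6,6)·0.70^6·0.30^0 = 0.11765
Sum = 0.420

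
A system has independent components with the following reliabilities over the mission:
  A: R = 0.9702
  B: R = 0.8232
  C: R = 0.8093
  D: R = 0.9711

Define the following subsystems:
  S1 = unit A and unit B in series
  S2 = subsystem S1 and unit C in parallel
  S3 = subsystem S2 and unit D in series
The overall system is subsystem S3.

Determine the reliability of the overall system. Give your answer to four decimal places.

Series (A and B): 0.970200 × 0.823200 = 0.798669
Parallel ([0.798669] and C): 1 − (1 − 0.798669)(1 − 0.809300) = 0.961606
Series ([0.961606] and D): 0.961606 × 0.971100 = 0.9338

0.9338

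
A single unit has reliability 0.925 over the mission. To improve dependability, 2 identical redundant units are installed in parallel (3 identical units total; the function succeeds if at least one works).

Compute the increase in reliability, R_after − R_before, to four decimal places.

R_before = 0.925
R_after = 1 − (1 − 0.925)^3 = 0.9996
ΔR = 0.9996 − 0.925 = 0.0746

0.0746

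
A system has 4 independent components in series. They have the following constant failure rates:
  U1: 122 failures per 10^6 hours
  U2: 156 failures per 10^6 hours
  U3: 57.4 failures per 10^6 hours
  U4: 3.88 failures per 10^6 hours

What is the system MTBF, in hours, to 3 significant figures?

Series of exponential components: λ_sys = Σ λ_i
λ_sys = 0.000122 + 0.000156 + 0.0000574 + 0.00000388 = 3.3928e-04 /h
MTBF = 1 / λ_sys = 2950 h

2950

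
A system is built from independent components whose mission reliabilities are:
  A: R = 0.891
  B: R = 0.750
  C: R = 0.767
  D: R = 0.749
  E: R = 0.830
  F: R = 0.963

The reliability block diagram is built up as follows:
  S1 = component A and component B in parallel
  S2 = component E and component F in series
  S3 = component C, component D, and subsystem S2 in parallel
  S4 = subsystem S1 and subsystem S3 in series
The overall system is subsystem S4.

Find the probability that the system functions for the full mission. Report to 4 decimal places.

Parallel (A and B): 1 − (1 − 0.891000)(1 − 0.750000) = 0.972750
Series (E and F): 0.830000 × 0.963000 = 0.799290
Parallel (C, D, and [0.799290]): 1 − (1 − 0.767000)(1 − 0.749000)(1 − 0.799290) = 0.988262
Series ([0.972750] and [0.988262]): 0.972750 × 0.988262 = 0.9613

0.9613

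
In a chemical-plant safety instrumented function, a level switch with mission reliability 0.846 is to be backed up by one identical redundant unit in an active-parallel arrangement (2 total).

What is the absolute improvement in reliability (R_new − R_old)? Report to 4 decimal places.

0.1303

R_before = 0.846
R_after = 1 − (1 − 0.846)^2 = 0.9763
ΔR = 0.9763 − 0.846 = 0.1303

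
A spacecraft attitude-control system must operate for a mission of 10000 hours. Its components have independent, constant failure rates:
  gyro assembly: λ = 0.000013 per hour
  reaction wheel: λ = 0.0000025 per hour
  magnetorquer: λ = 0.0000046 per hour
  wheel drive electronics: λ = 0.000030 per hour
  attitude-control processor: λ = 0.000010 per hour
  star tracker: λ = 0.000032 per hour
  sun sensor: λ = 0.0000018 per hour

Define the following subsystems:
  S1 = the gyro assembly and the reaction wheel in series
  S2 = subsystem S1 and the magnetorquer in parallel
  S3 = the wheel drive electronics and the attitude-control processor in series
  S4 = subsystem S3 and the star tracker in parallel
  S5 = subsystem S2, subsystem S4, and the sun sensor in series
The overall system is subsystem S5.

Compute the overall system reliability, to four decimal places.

0.8877

R(gyro assembly) = exp(−0.000013 × 10000) = 0.878095
R(reaction wheel) = exp(−0.0000025 × 10000) = 0.975310
R(magnetorquer) = exp(−0.0000046 × 10000) = 0.955042
R(wheel drive electronics) = exp(−0.000030 × 10000) = 0.740818
R(attitude-control processor) = exp(−0.000010 × 10000) = 0.904837
R(star tracker) = exp(−0.000032 × 10000) = 0.726149
R(sun sensor) = exp(−0.0000018 × 10000) = 0.982161
Series (gyro assembly and reaction wheel): 0.878095 × 0.975310 = 0.856415
Parallel ([0.856415] and magnetorquer): 1 − (1 − 0.856415)(1 − 0.955042) = 0.993545
Series (wheel drive electronics and attitude-control processor): 0.740818 × 0.904837 = 0.670320
Parallel ([0.670320] and star tracker): 1 − (1 − 0.670320)(1 − 0.726149) = 0.909717
Series ([0.993545], [0.909717], and sun sensor): 0.993545 × 0.909717 × 0.982161 = 0.8877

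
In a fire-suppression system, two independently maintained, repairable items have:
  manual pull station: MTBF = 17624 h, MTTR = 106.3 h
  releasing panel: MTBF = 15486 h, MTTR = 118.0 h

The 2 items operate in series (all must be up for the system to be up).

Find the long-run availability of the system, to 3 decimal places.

A(manual pull station) = MTBF/(MTBF+MTTR) = 17624/(17624+106.3) = 0.994005
A(releasing panel) = MTBF/(MTBF+MTTR) = 15486/(15486+118.0) = 0.992438
Series availability: 0.994005 × 0.992438 = 0.986

0.986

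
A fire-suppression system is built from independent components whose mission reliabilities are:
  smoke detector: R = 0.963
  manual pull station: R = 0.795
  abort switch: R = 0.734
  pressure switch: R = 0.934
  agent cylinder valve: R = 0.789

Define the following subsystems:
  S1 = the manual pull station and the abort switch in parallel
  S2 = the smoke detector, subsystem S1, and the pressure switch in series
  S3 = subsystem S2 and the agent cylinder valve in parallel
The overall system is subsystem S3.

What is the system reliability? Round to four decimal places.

Parallel (manual pull station and abort switch): 1 − (1 − 0.795000)(1 − 0.734000) = 0.945470
Series (smoke detector, [0.945470], and pressure switch): 0.963000 × 0.945470 × 0.934000 = 0.850395
Parallel ([0.850395] and agent cylinder valve): 1 − (1 − 0.850395)(1 − 0.789000) = 0.9684

0.9684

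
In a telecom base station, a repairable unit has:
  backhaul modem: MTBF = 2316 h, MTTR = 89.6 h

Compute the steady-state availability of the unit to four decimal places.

A(backhaul modem) = MTBF/(MTBF+MTTR) = 2316/(2316+89.6) = 0.9628

0.9628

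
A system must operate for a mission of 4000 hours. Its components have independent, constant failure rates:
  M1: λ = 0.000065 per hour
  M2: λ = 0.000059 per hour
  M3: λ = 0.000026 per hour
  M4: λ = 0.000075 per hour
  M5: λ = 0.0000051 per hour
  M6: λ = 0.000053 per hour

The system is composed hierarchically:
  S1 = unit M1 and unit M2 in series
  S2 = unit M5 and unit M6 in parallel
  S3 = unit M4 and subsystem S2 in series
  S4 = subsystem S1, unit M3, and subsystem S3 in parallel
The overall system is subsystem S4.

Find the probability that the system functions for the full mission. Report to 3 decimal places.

0.990

R(M1) = exp(−0.000065 × 4000) = 0.77105
R(M2) = exp(−0.000059 × 4000) = 0.78978
R(M3) = exp(−0.000026 × 4000) = 0.90123
R(M4) = exp(−0.000075 × 4000) = 0.74082
R(M5) = exp(−0.0000051 × 4000) = 0.97981
R(M6) = exp(−0.000053 × 4000) = 0.80896
Series (M1 and M2): 0.77105 × 0.78978 = 0.60896
Parallel (M5 and M6): 1 − (1 − 0.97981)(1 − 0.80896) = 0.99614
Series (M4 and [0.99614]): 0.74082 × 0.99614 = 0.73796
Parallel ([0.60896], M3, and [0.73796]): 1 − (1 − 0.60896)(1 − 0.90123)(1 − 0.73796) = 0.990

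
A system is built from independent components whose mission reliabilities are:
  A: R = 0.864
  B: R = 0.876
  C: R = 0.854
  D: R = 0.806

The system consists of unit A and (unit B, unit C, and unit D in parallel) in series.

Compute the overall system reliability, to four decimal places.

Parallel (B, C, and D): 1 − (1 − 0.876000)(1 − 0.854000)(1 − 0.806000) = 0.996488
Series (A and [0.996488]): 0.864000 × 0.996488 = 0.8610

0.8610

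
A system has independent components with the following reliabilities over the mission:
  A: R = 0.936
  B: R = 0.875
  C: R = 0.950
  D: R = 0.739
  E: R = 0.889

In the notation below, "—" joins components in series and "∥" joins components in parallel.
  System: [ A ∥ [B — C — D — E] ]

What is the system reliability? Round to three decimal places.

0.971

Series (B, C, D, and E): 0.87500 × 0.95000 × 0.73900 × 0.88900 = 0.54611
Parallel (A and [0.54611]): 1 − (1 − 0.93600)(1 − 0.54611) = 0.971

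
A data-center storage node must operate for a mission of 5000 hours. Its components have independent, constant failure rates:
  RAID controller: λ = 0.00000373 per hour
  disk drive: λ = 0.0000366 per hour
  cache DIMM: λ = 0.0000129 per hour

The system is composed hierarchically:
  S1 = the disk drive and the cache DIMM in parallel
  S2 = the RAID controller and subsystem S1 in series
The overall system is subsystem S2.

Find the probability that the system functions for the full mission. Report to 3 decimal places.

0.971

R(RAID controller) = exp(−0.00000373 × 5000) = 0.98152
R(disk drive) = exp(−0.0000366 × 5000) = 0.83277
R(cache DIMM) = exp(−0.0000129 × 5000) = 0.93754
Parallel (disk drive and cache DIMM): 1 − (1 − 0.83277)(1 − 0.93754) = 0.98955
Series (RAID controller and [0.98955]): 0.98152 × 0.98955 = 0.971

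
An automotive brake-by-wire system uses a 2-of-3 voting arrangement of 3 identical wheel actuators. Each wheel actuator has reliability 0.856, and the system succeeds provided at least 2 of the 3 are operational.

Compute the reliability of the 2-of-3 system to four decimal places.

0.9438

R = Σ_{i=2}^{3} C(3,i) p^i (1−p)^{3−i} with p = 0.856
C(3,2)·0.856^2·0.144^1 = 0.316542
C(3,3)·0.856^3·0.144^0 = 0.627222
Sum = 0.9438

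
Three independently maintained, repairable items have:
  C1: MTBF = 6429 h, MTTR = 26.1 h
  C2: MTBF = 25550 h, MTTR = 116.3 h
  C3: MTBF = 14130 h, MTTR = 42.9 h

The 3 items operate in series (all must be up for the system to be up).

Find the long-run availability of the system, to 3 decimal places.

A(C1) = MTBF/(MTBF+MTTR) = 6429/(6429+26.1) = 0.995957
A(C2) = MTBF/(MTBF+MTTR) = 25550/(25550+116.3) = 0.995469
A(C3) = MTBF/(MTBF+MTTR) = 14130/(14130+42.9) = 0.996973
Series availability: 0.995957 × 0.995469 × 0.996973 = 0.988

0.988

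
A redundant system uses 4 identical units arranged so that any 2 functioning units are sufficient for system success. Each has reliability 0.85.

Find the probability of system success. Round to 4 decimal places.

R = Σ_{i=2}^{4} C(4,i) p^i (1−p)^{4−i} with p = 0.85
C(4,2)·0.85^2·0.15^2 = 0.097538
C(4,3)·0.85^3·0.15^1 = 0.368475
C(4,4)·0.85^4·0.15^0 = 0.522006
Sum = 0.9880

0.9880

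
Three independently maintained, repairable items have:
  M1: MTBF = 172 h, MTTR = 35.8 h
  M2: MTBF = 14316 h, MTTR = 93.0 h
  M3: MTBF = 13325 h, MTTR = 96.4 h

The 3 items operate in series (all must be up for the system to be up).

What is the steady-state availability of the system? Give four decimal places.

0.8165

A(M1) = MTBF/(MTBF+MTTR) = 172/(172+35.8) = 0.827719
A(M2) = MTBF/(MTBF+MTTR) = 14316/(14316+93.0) = 0.993546
A(M3) = MTBF/(MTBF+MTTR) = 13325/(13325+96.4) = 0.992817
Series availability: 0.827719 × 0.993546 × 0.992817 = 0.8165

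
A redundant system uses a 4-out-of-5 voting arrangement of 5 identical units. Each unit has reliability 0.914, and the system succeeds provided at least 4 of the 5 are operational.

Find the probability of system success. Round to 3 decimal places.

0.938

R = Σ_{i=4}^{5} C(5,i) p^i (1−p)^{5−i} with p = 0.914
C(5,4)·0.914^4·0.086^1 = 0.30009
C(5,5)·0.914^5·0.086^0 = 0.63787
Sum = 0.938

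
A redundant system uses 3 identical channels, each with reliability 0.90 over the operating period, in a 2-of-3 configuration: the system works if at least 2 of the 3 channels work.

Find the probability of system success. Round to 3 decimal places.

R = Σ_{i=2}^{3} C(3,i) p^i (1−p)^{3−i} with p = 0.90
C(3,2)·0.90^2·0.10^1 = 0.24300
C(3,3)·0.90^3·0.10^0 = 0.72900
Sum = 0.972

0.972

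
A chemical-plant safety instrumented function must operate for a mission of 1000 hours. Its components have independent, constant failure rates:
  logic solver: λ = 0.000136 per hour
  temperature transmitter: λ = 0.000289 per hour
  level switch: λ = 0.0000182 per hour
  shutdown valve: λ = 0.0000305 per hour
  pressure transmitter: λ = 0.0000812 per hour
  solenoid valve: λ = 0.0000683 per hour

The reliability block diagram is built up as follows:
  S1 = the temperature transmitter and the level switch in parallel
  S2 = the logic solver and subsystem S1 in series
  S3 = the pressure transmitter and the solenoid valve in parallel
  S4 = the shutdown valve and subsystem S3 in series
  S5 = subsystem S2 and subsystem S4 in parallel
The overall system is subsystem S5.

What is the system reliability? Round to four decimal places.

0.9954

R(logic solver) = exp(−0.000136 × 1000) = 0.872843
R(temperature transmitter) = exp(−0.000289 × 1000) = 0.749012
R(level switch) = exp(−0.0000182 × 1000) = 0.981965
R(shutdown valve) = exp(−0.0000305 × 1000) = 0.969960
R(pressure transmitter) = exp(−0.0000812 × 1000) = 0.922009
R(solenoid valve) = exp(−0.0000683 × 1000) = 0.933980
Parallel (temperature transmitter and level switch): 1 − (1 − 0.749012)(1 − 0.981965) = 0.995473
Series (logic solver and [0.995473]): 0.872843 × 0.995473 = 0.868892
Parallel (pressure transmitter and solenoid valve): 1 − (1 − 0.922009)(1 − 0.933980) = 0.994851
Series (shutdown valve and [0.994851]): 0.969960 × 0.994851 = 0.964966
Parallel ([0.868892] and [0.964966]): 1 − (1 − 0.868892)(1 − 0.964966) = 0.9954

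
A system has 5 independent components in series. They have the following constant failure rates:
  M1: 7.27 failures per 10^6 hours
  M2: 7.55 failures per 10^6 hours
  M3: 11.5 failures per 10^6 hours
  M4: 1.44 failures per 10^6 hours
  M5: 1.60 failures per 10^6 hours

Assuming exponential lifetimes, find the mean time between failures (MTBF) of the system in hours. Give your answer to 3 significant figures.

Series of exponential components: λ_sys = Σ λ_i
λ_sys = 0.00000727 + 0.00000755 + 0.0000115 + 0.00000144 + 0.00000160 = 2.9360e-05 /h
MTBF = 1 / λ_sys = 34100 h

34100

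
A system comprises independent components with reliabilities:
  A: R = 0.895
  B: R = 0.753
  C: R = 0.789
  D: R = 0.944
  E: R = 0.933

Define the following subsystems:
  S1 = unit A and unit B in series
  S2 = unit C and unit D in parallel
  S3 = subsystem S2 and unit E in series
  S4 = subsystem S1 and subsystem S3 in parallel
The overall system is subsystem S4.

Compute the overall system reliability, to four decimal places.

Series (A and B): 0.895000 × 0.753000 = 0.673935
Parallel (C and D): 1 − (1 − 0.789000)(1 − 0.944000) = 0.988184
Series ([0.988184] and E): 0.988184 × 0.933000 = 0.921976
Parallel ([0.673935] and [0.921976]): 1 − (1 − 0.673935)(1 − 0.921976) = 0.9746

0.9746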